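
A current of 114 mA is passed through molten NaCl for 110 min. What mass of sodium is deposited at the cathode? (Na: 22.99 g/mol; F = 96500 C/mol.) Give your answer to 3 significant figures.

Charge passed = 0.114 × 6600 = 752.4 C
n(e⁻) = 752.4 / 96500 = 0.007797 mol
Na⁺ + e⁻ → Na, so n(Na) = 0.007797 mol
m = 0.007797 × 22.99 = 0.179 g

0.179 g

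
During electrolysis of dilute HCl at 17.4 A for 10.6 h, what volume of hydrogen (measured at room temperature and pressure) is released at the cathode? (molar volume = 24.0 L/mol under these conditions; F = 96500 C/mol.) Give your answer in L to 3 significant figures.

82.6 L

Charge passed = 17.4 × 38160 = 6.640×10^5 C
n(e⁻) = Q/F = 6.640×10^5/96500 = 6.881 mol
2H⁺ + 2e⁻ → H₂, so n(H₂) = 6.881 / 2 = 3.441 mol
V = 3.441 × 24.0 = 82.58 L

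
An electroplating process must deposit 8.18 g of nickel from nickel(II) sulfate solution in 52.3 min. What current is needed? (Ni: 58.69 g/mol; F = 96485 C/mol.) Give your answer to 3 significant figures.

n(Ni) = 8.18 / 58.69 = 0.1394 mol
Ni²⁺ + 2e⁻ → Ni, so n(e⁻) = 2 × 0.1394 = 0.2788 mol
Q = 0.2788 × 96485 = 26900 C
I = Q / t = 26900 / 3138 s = 8.57 A

8.57 A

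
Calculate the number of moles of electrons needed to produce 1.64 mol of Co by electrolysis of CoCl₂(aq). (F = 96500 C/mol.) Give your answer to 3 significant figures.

3.28 mol

Co²⁺ + 2e⁻ → Co, so n(e⁻) = 2 × 1.64 = 3.280 mol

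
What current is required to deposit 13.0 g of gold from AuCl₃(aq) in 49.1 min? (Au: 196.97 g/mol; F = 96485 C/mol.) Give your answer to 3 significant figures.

n(Au) = 13.0 / 196.97 = 0.06600 mol
Au³⁺ + 3e⁻ → Au, so n(e⁻) = 3 × 0.06600 = 0.1980 mol
Q = 0.1980 × 96485 = 19100 C
I = Q / t = 19100 / 2946 s = 6.48 A

6.48 A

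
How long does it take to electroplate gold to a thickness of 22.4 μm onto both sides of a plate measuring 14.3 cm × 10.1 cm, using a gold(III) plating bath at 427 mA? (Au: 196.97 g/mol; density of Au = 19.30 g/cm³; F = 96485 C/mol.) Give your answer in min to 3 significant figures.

Plated area = 2 × 14.3 × 10.1 = 288.9 cm²
Volume = 288.9 × 22.4×10⁻⁴ cm = 0.6471 cm³
m(Au) = 0.6471 × 19.30 = 12.49 g
n(Au) = 12.49 / 196.97 = 0.06341 mol; n(e⁻) = 3 × 0.06341 = 0.1902 mol
Q = 0.1902 × 96485 = 18350 C
t = 18350 / 0.427 = 42970 s = 716 min

716 min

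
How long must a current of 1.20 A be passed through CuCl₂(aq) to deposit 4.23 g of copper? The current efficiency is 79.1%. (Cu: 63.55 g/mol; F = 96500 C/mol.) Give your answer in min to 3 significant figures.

226 min

n(Cu) = 4.23 / 63.55 = 0.06656 mol
Cu²⁺ + 2e⁻ → Cu, so n(e⁻) = 2 × 0.06656 = 0.1331 mol
Q = 0.1331 × 96500 / 0.791 = 16240 C
t = Q / I = 16240 / 1.20 = 13530 s = 226 min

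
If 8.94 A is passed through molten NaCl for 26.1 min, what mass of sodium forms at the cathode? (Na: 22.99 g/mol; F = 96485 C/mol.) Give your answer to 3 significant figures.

3.34 g

Charge passed = 8.94 × 1566 = 14000 C
n(e⁻) = Q/F = 14000/96485 = 0.1451 mol
Na⁺ + e⁻ → Na, so n(Na) = 0.1451 mol
m = 0.1451 × 22.99 = 3.34 g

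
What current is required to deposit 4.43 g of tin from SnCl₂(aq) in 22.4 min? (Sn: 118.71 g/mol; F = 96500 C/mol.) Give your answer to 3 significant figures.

5.36 A

n(Sn) = 4.43 / 118.71 = 0.03732 mol
Sn²⁺ + 2e⁻ → Sn, so n(e⁻) = 2 × 0.03732 = 0.07464 mol
Q = 0.07464 × 96500 = 7203 C
I = Q / t = 7203 / 1344 s = 5.36 A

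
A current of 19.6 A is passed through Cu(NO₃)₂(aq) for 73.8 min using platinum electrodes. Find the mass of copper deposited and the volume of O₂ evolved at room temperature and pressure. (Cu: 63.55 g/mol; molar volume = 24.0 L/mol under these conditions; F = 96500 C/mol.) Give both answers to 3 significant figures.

28.6 g Cu; 5.40 L O₂

Q = 19.6 × 4428 = 86790 C; n(e⁻) = 86790 / 96500 = 0.8994 mol
Cathode: Cu²⁺ + 2e⁻ → Cu → n(Cu) = 0.8994/2 = 0.4497 mol → 28.6 g
Anode: 2H₂O → O₂ + 4H⁺ + 4e⁻ → n(O₂) = 0.8994/4 = 0.2249 mol → 5.40 L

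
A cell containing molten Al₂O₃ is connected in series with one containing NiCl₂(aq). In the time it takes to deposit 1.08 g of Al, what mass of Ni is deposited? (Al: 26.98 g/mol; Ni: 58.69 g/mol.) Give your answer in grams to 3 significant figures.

3.52 g

n(Al) = 1.08 / 26.98 = 0.04003 mol
Al³⁺ + 3e⁻ → Al, so n(e⁻) = 3 × 0.04003 = 0.1201 mol
Same current for the same time ⇒ same n(e⁻) = 0.1201 mol in both cells.
Ni²⁺ + 2e⁻ → Ni, so n(Ni) = 0.1201 / 2 = 0.06005 mol
m(Ni) = 0.06005 × 58.69 = 3.52 g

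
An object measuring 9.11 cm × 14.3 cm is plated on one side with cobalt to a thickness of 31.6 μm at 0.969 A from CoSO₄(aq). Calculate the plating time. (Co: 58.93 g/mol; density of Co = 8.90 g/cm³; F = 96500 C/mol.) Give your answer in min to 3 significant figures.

Plated area = 9.11 × 14.3 = 130.3 cm²
Volume = 130.3 × 31.6×10⁻⁴ cm = 0.4117 cm³
m(Co) = 0.4117 × 8.90 = 3.664 g
n(Co) = 3.664 / 58.93 = 0.06218 mol; n(e⁻) = 2 × 0.06218 = 0.1244 mol
Q = 0.1244 × 96500 = 12000 C
t = 12000 / 0.969 = 12380 s = 206 min

206 min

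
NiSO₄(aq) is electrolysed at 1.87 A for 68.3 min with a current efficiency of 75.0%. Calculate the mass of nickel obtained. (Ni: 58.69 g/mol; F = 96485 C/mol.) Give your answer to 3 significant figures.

Q = 1.87 × 4098 = 7663 C
n(e⁻) = 7663 / 96485 = 0.07942 mol
Ni²⁺ + 2e⁻ → Ni, so theoretical m(Ni) = 0.03971 × 58.69 = 2.331 g
Actual mass = 75.0% × 2.331 = 1.75 g

1.75 g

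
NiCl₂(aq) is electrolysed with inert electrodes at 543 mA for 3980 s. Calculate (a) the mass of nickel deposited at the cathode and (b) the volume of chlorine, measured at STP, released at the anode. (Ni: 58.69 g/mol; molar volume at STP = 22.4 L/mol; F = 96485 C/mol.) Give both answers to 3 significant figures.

0.657 g Ni; 0.251 L Cl₂

Q = 0.543 × 3980 = 2161 C; n(e⁻) = 2161 / 96485 = 0.02240 mol
Cathode: Ni²⁺ + 2e⁻ → Ni → n(Ni) = 0.02240/2 = 0.01120 mol → 0.657 g
Anode: 2Cl⁻ → Cl₂ + 2e⁻ → n(Cl₂) = 0.02240/2 = 0.01120 mol → 0.251 L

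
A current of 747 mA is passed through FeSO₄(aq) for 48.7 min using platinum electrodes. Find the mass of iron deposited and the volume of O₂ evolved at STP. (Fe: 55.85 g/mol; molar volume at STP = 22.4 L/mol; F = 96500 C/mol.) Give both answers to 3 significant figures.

Q = 0.747 × 2922 = 2183 C; n(e⁻) = 2183 / 96500 = 0.02262 mol
Cathode: Fe²⁺ + 2e⁻ → Fe → n(Fe) = 0.02262/2 = 0.01131 mol → 0.632 g
Anode: 2H₂O → O₂ + 4H⁺ + 4e⁻ → n(O₂) = 0.02262/4 = 0.005655 mol → 0.127 L

0.632 g Fe; 0.127 L O₂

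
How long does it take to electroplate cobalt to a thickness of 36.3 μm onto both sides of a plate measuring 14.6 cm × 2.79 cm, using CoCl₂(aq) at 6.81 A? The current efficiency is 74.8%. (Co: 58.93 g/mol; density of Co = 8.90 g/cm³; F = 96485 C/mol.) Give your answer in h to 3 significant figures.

0.470 h

Plated area = 2 × 14.6 × 2.79 = 81.47 cm²
Volume = 81.47 × 36.3×10⁻⁴ cm = 0.2957 cm³
m(Co) = 0.2957 × 8.90 = 2.632 g
n(Co) = 2.632 / 58.93 = 0.04466 mol; n(e⁻) = 2 × 0.04466 = 0.08932 mol
Q = 0.08932 × 96485 / 0.748 = 11520 C
t = 11520 / 6.81 = 1692 s = 0.470 h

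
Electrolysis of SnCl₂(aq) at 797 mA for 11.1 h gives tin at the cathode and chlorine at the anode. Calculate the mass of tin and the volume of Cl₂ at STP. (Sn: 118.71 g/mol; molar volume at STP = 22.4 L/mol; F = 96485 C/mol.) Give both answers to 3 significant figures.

19.6 g Sn; 3.70 L Cl₂

Q = 0.797 × 39960 = 31850 C; n(e⁻) = 31850 / 96485 = 0.3301 mol
Cathode: Sn²⁺ + 2e⁻ → Sn → n(Sn) = 0.3301/2 = 0.1651 mol → 19.6 g
Anode: 2Cl⁻ → Cl₂ + 2e⁻ → n(Cl₂) = 0.3301/2 = 0.1651 mol → 3.70 L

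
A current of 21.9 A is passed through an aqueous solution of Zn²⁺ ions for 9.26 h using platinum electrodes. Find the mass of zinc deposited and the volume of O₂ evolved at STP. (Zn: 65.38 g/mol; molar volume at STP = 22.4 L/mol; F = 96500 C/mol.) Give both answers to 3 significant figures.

247 g Zn; 42.4 L O₂

Q = 21.9 × 33336 = 7.301×10^5 C; n(e⁻) = 7.301×10^5 / 96500 = 7.566 mol
Cathode: Zn²⁺ + 2e⁻ → Zn → n(Zn) = 7.566/2 = 3.783 mol → 247 g
Anode: 2H₂O → O₂ + 4H⁺ + 4e⁻ → n(O₂) = 7.566/4 = 1.892 mol → 42.4 L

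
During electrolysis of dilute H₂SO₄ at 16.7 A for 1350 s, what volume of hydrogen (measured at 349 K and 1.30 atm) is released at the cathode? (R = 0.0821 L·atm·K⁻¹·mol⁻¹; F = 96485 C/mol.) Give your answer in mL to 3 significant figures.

Q = It = 16.7 × 1350 = 22550 C
n(e⁻) = 22550 / 96485 = 0.2337 mol
2H⁺ + 2e⁻ → H₂, so n(H₂) = 0.2337 / 2 = 0.1169 mol
V = nRT/P = 0.1169 × 0.0821 × 349 / 1.30 = 2.577 L
= 2580 mL

2580 mL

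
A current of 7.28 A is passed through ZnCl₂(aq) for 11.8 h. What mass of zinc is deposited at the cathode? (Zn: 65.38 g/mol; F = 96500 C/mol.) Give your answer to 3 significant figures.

Q = It = 7.28 × 42480 = 3.093×10^5 C
n(e⁻) = 3.093×10^5 / 96500 = 3.205 mol
Zn²⁺ + 2e⁻ → Zn, so n(Zn) = 3.205 / 2 = 1.603 mol
m = 1.603 × 65.38 = 105 g

105 g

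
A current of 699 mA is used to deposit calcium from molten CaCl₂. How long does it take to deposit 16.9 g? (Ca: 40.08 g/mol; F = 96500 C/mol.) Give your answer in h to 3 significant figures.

n(Ca) = 16.9 / 40.08 = 0.4217 mol
Ca²⁺ + 2e⁻ → Ca, so n(e⁻) = 2 × 0.4217 = 0.8434 mol
Q = 0.8434 × 96500 = 81390 C
t = Q / I = 81390 / 0.699 = 1.164×10^5 s = 32.3 h

32.3 h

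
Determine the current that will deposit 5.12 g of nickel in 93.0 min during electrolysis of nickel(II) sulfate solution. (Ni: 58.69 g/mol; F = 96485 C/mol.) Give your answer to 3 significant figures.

3.02 A

n(Ni) = 5.12 / 58.69 = 0.08724 mol
Ni²⁺ + 2e⁻ → Ni, so n(e⁻) = 2 × 0.08724 = 0.1745 mol
Q = 0.1745 × 96485 = 16840 C
I = Q / t = 16840 / 5580 s = 3.02 A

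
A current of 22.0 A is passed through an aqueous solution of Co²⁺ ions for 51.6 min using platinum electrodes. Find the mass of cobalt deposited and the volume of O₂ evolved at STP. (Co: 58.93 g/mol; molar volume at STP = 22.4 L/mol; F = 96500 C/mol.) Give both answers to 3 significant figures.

Q = 22.0 × 3096 = 68110 C; n(e⁻) = 68110 / 96500 = 0.7058 mol
Cathode: Co²⁺ + 2e⁻ → Co → n(Co) = 0.7058/2 = 0.3529 mol → 20.8 g
Anode: 2H₂O → O₂ + 4H⁺ + 4e⁻ → n(O₂) = 0.7058/4 = 0.1765 mol → 3.95 L

20.8 g Co; 3.95 L O₂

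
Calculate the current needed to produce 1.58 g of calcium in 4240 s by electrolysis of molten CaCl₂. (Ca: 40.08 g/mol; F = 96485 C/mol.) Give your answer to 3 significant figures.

n(Ca) = 1.58 / 40.08 = 0.03942 mol
Ca²⁺ + 2e⁻ → Ca, so n(e⁻) = 2 × 0.03942 = 0.07884 mol
Q = 0.07884 × 96485 = 7607 C
I = Q / t = 7607 / 4240 s = 1.79 A

1.79 A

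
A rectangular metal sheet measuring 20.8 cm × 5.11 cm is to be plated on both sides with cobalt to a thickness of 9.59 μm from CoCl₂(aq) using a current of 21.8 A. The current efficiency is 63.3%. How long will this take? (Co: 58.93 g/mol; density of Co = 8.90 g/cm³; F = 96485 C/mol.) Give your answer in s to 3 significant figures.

431 s

Plated area = 2 × 20.8 × 5.11 = 212.6 cm²
Volume = 212.6 × 9.59×10⁻⁴ cm = 0.2039 cm³
m(Co) = 0.2039 × 8.90 = 1.815 g
n(Co) = 1.815 / 58.93 = 0.03080 mol; n(e⁻) = 2 × 0.03080 = 0.06160 mol
Q = 0.06160 × 96485 / 0.633 = 9389 C
t = 9389 / 21.8 = 430.7 s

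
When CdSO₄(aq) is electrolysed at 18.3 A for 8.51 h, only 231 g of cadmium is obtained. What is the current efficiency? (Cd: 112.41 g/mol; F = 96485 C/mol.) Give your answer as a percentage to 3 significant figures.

Q = 18.3 × 30636 = 5.606×10^5 C
n(e⁻) = 5.606×10^5 / 96485 = 5.810 mol
Cd²⁺ + 2e⁻ → Cd, so theoretical n(Cd) = 2.905 mol → 326.6 g
Efficiency = 231 / 326.6 = 0.7073 = 70.7%

70.7%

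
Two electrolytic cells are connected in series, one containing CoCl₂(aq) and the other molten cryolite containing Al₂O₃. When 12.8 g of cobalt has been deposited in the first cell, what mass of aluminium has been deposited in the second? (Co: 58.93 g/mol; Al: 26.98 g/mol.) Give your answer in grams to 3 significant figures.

n(Co) = 12.8 / 58.93 = 0.2172 mol
Co²⁺ + 2e⁻ → Co, so n(e⁻) = 2 × 0.2172 = 0.4344 mol
The cells are in series, so the same charge (and hence the same n(e⁻) = 0.4344 mol) passes through both.
Al³⁺ + 3e⁻ → Al, so n(Al) = 0.4344 / 3 = 0.1448 mol
m(Al) = 0.1448 × 26.98 = 3.91 g

3.91 g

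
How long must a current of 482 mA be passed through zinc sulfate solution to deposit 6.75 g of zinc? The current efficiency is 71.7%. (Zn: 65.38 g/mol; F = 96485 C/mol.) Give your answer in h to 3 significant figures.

n(Zn) = 6.75 / 65.38 = 0.1032 mol
Zn²⁺ + 2e⁻ → Zn, so n(e⁻) = 2 × 0.1032 = 0.2064 mol
Q = 0.2064 × 96485 / 0.717 = 27770 C
t = Q / I = 27770 / 0.482 = 57610 s = 16.0 h

16.0 h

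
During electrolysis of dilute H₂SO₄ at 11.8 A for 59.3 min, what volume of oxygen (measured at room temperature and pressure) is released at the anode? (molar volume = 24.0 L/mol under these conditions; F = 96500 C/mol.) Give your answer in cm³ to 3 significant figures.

2610 cm³

Charge passed = 11.8 × 3558 = 41980 C
n(e⁻) = 41980 / 96500 = 0.4350 mol
2H₂O → O₂ + 4H⁺ + 4e⁻, so n(O₂) = 0.4350 / 4 = 0.1088 mol
V = 0.1088 × 24.0 = 2.611 L
= 2610 cm³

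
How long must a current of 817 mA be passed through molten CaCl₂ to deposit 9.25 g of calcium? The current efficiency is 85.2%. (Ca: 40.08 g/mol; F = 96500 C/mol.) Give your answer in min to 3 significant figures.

1070 min

n(Ca) = 9.25 / 40.08 = 0.2308 mol
Ca²⁺ + 2e⁻ → Ca, so n(e⁻) = 2 × 0.2308 = 0.4616 mol
Q = 0.4616 × 96500 / 0.852 = 52280 C
t = Q / I = 52280 / 0.817 = 63990 s = 1070 min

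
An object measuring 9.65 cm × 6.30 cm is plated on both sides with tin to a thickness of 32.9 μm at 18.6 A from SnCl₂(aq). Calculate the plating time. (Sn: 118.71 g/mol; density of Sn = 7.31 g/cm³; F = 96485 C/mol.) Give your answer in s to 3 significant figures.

Plated area = 2 × 9.65 × 6.30 = 121.6 cm²
Volume = 121.6 × 32.9×10⁻⁴ cm = 0.4001 cm³
m(Sn) = 0.4001 × 7.31 = 2.925 g
n(Sn) = 2.925 / 118.71 = 0.02464 mol; n(e⁻) = 2 × 0.02464 = 0.04928 mol
Q = 0.04928 × 96485 = 4755 C
t = 4755 / 18.6 = 255.6 s

256 s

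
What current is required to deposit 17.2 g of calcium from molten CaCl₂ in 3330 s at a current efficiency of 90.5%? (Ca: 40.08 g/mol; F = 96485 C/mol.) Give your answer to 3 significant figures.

n(Ca) = 17.2 / 40.08 = 0.4291 mol
Ca²⁺ + 2e⁻ → Ca, so n(e⁻) = 2 × 0.4291 = 0.8582 mol
Q = 0.8582 × 96485 / 0.905 = 91500 C
I = Q / t = 91500 / 3330 s = 27.5 A

27.5 A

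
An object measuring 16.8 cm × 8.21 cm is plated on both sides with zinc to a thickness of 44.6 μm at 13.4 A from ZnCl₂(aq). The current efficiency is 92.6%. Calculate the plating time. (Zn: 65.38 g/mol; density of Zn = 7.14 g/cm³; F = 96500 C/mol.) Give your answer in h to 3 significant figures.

Plated area = 2 × 16.8 × 8.21 = 275.9 cm²
Volume = 275.9 × 44.6×10⁻⁴ cm = 1.231 cm³
m(Zn) = 1.231 × 7.14 = 8.789 g
n(Zn) = 8.789 / 65.38 = 0.1344 mol; n(e⁻) = 2 × 0.1344 = 0.2688 mol
Q = 0.2688 × 96500 / 0.926 = 28010 C
t = 28010 / 13.4 = 2090 s = 0.581 h

0.581 h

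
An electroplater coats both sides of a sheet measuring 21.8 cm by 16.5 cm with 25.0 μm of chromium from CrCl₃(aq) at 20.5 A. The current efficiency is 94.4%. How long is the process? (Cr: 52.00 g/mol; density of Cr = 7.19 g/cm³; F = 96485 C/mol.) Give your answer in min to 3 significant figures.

62.0 min

Plated area = 2 × 21.8 × 16.5 = 719.4 cm²
Volume = 719.4 × 25.0×10⁻⁴ cm = 1.799 cm³
m(Cr) = 1.799 × 7.19 = 12.93 g
n(Cr) = 12.93 / 52.00 = 0.2487 mol; n(e⁻) = 3 × 0.2487 = 0.7461 mol
Q = 0.7461 × 96485 / 0.944 = 76260 C
t = 76260 / 20.5 = 3720 s = 62.0 min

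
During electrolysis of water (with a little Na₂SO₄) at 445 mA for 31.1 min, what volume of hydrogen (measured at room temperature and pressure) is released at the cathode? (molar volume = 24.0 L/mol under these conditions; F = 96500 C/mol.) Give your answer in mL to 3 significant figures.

103 mL

Q = It = 0.445 × 1866 = 830.4 C
n(e⁻) = Q/F = 830.4/96500 = 0.008605 mol
2H⁺ + 2e⁻ → H₂, so n(H₂) = 0.008605 / 2 = 0.004303 mol
V = 0.004303 × 24.0 = 0.1033 L
= 103 mL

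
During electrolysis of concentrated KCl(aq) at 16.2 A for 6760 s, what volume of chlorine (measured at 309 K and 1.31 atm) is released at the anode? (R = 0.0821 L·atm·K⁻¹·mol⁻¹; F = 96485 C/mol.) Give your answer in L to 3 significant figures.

11.0 L

Q = It = 16.2 × 6760 = 1.095×10^5 C
n(e⁻) = Q/F = 1.095×10^5/96485 = 1.135 mol
2Cl⁻ → Cl₂ + 2e⁻, so n(Cl₂) = 1.135 / 2 = 0.5675 mol
V = nRT/P = 0.5675 × 0.0821 × 309 / 1.31 = 10.99 L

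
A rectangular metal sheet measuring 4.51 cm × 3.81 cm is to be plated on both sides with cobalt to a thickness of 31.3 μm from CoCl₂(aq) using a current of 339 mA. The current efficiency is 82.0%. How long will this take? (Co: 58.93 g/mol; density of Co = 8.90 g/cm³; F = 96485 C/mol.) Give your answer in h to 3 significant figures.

Plated area = 2 × 4.51 × 3.81 = 34.37 cm²
Volume = 34.37 × 31.3×10⁻⁴ cm = 0.1076 cm³
m(Co) = 0.1076 × 8.90 = 0.9576 g
n(Co) = 0.9576 / 58.93 = 0.01625 mol; n(e⁻) = 2 × 0.01625 = 0.03250 mol
Q = 0.03250 × 96485 / 0.820 = 3824 C
t = 3824 / 0.339 = 11280 s = 3.13 h

3.13 h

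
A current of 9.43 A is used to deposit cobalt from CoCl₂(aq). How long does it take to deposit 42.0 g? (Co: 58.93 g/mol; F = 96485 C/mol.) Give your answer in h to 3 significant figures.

n(Co) = 42.0 / 58.93 = 0.7127 mol
Co²⁺ + 2e⁻ → Co, so n(e⁻) = 2 × 0.7127 = 1.425 mol
Q = 1.425 × 96485 = 1.375×10^5 C
t = Q / I = 1.375×10^5 / 9.43 = 14580 s = 4.05 h

4.05 h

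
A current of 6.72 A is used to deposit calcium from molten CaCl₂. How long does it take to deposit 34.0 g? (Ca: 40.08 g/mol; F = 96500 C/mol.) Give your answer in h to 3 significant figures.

n(Ca) = 34.0 / 40.08 = 0.8483 mol
Ca²⁺ + 2e⁻ → Ca, so n(e⁻) = 2 × 0.8483 = 1.697 mol
Q = 1.697 × 96500 = 1.638×10^5 C
t = Q / I = 1.638×10^5 / 6.72 = 24380 s = 6.77 h

6.77 h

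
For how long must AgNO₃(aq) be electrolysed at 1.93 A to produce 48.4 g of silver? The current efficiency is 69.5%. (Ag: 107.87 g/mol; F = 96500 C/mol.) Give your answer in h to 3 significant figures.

8.97 h

n(Ag) = 48.4 / 107.87 = 0.4487 mol
Ag⁺ + e⁻ → Ag, so n(e⁻) = 0.4487 mol
Q = 0.4487 × 96500 / 0.695 = 62300 C
t = Q / I = 62300 / 1.93 = 32280 s = 8.97 h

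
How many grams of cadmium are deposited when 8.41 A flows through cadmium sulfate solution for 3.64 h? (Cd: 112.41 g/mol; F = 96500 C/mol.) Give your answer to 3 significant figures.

64.2 g

Q = It = 8.41 × 13104 = 1.102×10^5 C
n(e⁻) = Q/F = 1.102×10^5/96500 = 1.142 mol
Cd²⁺ + 2e⁻ → Cd, so n(Cd) = 1.142 / 2 = 0.5710 mol
m = 0.5710 × 112.41 = 64.2 g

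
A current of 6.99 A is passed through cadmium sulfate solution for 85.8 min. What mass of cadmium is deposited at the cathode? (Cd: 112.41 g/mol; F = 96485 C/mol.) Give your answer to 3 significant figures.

21.0 g

Q = It = 6.99 × 5148 = 35980 C
Moles of electrons = 35980 / 96485 = 0.3729 mol
Cd²⁺ + 2e⁻ → Cd, so n(Cd) = 0.3729 / 2 = 0.1865 mol
m = 0.1865 × 112.41 = 21.0 g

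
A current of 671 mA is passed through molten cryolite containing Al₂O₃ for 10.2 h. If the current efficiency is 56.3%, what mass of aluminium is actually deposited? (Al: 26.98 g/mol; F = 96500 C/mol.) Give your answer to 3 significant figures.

Q = 0.671 × 36720 = 24640 C
n(e⁻) = 24640 / 96500 = 0.2553 mol
Al³⁺ + 3e⁻ → Al, so theoretical m(Al) = 0.08510 × 26.98 = 2.296 g
Actual mass = 56.3% × 2.296 = 1.29 g

1.29 g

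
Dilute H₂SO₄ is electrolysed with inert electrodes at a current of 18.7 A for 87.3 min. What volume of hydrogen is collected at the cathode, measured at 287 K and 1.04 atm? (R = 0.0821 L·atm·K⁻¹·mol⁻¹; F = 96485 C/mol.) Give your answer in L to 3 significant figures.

11.5 L

Q = 18.7 A × 5238 s = 97950 C
Moles of electrons = 97950 / 96485 = 1.015 mol
2H⁺ + 2e⁻ → H₂, so n(H₂) = 1.015 / 2 = 0.5075 mol
V = nRT/P = 0.5075 × 0.0821 × 287 / 1.04 = 11.50 L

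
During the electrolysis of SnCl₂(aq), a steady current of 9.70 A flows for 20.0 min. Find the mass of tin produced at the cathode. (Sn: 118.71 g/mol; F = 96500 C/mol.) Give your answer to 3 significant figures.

7.16 g

Q = 9.70 A × 1200 s = 11640 C
n(e⁻) = 11640 / 96500 = 0.1206 mol
Sn²⁺ + 2e⁻ → Sn, so n(Sn) = 0.1206 / 2 = 0.06030 mol
m = 0.06030 × 118.71 = 7.16 g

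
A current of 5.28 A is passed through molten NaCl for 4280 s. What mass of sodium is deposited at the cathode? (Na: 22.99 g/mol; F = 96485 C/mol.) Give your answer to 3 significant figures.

5.38 g

Charge passed = 5.28 × 4280 = 22600 C
Moles of electrons = 22600 / 96485 = 0.2342 mol
Na⁺ + e⁻ → Na, so n(Na) = 0.2342 mol
m = 0.2342 × 22.99 = 5.38 g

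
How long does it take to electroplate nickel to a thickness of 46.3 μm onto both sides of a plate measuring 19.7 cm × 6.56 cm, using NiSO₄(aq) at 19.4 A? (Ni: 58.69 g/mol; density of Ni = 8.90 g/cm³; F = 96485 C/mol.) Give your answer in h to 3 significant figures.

Plated area = 2 × 19.7 × 6.56 = 258.5 cm²
Volume = 258.5 × 46.3×10⁻⁴ cm = 1.197 cm³
m(Ni) = 1.197 × 8.90 = 10.65 g
n(Ni) = 10.65 / 58.69 = 0.1815 mol; n(e⁻) = 2 × 0.1815 = 0.3630 mol
Q = 0.3630 × 96485 = 35020 C
t = 35020 / 19.4 = 1805 s = 0.501 h

0.501 h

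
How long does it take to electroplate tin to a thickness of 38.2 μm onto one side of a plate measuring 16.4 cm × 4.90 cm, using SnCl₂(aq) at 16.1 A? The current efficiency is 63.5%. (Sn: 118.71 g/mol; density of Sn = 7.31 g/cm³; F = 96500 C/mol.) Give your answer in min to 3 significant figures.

5.95 min

Plated area = 16.4 × 4.90 = 80.36 cm²
Volume = 80.36 × 38.2×10⁻⁴ cm = 0.3070 cm³
m(Sn) = 0.3070 × 7.31 = 2.244 g
n(Sn) = 2.244 / 118.71 = 0.01890 mol; n(e⁻) = 2 × 0.01890 = 0.03780 mol
Q = 0.03780 × 96500 / 0.635 = 5744 C
t = 5744 / 16.1 = 356.8 s = 5.95 min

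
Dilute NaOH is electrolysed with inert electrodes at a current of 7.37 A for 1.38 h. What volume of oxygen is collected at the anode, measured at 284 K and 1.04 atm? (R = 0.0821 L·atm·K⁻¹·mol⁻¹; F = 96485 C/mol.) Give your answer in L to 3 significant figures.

2.13 L

Charge passed = 7.37 × 4968 = 36610 C
n(e⁻) = Q/F = 36610/96485 = 0.3794 mol
2H₂O → O₂ + 4H⁺ + 4e⁻, so n(O₂) = 0.3794 / 4 = 0.09485 mol
V = nRT/P = 0.09485 × 0.0821 × 284 / 1.04 = 2.127 L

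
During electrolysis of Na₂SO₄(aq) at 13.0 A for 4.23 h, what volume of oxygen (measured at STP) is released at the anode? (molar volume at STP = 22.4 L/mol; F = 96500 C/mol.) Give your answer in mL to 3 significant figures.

11500 mL

Q = 13.0 A × 15228 s = 1.980×10^5 C
n(e⁻) = 1.980×10^5 / 96500 = 2.052 mol
2H₂O → O₂ + 4H⁺ + 4e⁻, so n(O₂) = 2.052 / 4 = 0.5130 mol
V = 0.5130 × 22.4 = 11.49 L
= 11500 mL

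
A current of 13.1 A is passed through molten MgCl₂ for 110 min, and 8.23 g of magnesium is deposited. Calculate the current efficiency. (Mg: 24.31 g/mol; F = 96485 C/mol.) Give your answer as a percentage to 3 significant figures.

Q = 13.1 × 6600 = 86460 C
n(e⁻) = 86460 / 96485 = 0.8961 mol
Mg²⁺ + 2e⁻ → Mg, so theoretical n(Mg) = 0.4481 mol → 10.89 g
Efficiency = 8.23 / 10.89 = 0.7557 = 75.6%

75.6%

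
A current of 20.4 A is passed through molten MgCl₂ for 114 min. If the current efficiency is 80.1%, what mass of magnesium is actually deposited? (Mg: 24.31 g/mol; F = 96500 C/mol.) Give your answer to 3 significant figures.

14.1 g

Q = 20.4 × 6840 = 1.395×10^5 C
n(e⁻) = 1.395×10^5 / 96500 = 1.446 mol
Mg²⁺ + 2e⁻ → Mg, so theoretical m(Mg) = 0.7230 × 24.31 = 17.58 g
Actual mass = 80.1% × 17.58 = 14.1 g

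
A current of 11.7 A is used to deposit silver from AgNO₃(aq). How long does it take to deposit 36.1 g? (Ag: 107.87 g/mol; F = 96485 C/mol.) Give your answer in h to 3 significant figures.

0.767 h

n(Ag) = 36.1 / 107.87 = 0.3347 mol
Ag⁺ + e⁻ → Ag, so n(e⁻) = 0.3347 mol
Q = 0.3347 × 96485 = 32290 C
t = Q / I = 32290 / 11.7 = 2760 s = 0.767 h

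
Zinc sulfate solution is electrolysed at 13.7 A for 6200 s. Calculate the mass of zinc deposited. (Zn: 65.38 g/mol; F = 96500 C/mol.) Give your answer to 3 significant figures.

28.8 g

Q = It = 13.7 × 6200 = 84940 C
n(e⁻) = 84940 / 96500 = 0.8802 mol
Zn²⁺ + 2e⁻ → Zn, so n(Zn) = 0.8802 / 2 = 0.4401 mol
m = 0.4401 × 65.38 = 28.8 g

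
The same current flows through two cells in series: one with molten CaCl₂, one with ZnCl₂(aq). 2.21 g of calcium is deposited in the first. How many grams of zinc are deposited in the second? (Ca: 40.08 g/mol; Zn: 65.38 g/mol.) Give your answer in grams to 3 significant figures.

n(Ca) = 2.21 / 40.08 = 0.05514 mol
Ca²⁺ + 2e⁻ → Ca, so n(e⁻) = 2 × 0.05514 = 0.1103 mol
The cells are in series, so the same charge (and hence the same n(e⁻) = 0.1103 mol) passes through both.
Zn²⁺ + 2e⁻ → Zn, so n(Zn) = 0.1103 / 2 = 0.05515 mol
m(Zn) = 0.05515 × 65.38 = 3.61 g

3.61 g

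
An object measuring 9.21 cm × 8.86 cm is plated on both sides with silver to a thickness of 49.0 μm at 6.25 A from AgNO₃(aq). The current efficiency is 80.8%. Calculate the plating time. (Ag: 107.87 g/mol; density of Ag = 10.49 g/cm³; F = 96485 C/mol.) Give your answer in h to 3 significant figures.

0.413 h

Plated area = 2 × 9.21 × 8.86 = 163.2 cm²
Volume = 163.2 × 49.0×10⁻⁴ cm = 0.7997 cm³
m(Ag) = 0.7997 × 10.49 = 8.389 g
n(Ag) = 8.389 / 107.87 = 0.07777 mol; n(e⁻) = 0.07777 mol
Q = 0.07777 × 96485 / 0.808 = 9287 C
t = 9287 / 6.25 = 1486 s = 0.413 h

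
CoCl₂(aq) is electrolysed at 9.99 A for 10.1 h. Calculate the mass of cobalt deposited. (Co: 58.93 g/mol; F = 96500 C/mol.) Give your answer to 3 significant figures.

Charge passed = 9.99 × 36360 = 3.632×10^5 C
n(e⁻) = 3.632×10^5 / 96500 = 3.764 mol
Co²⁺ + 2e⁻ → Co, so n(Co) = 3.764 / 2 = 1.882 mol
m = 1.882 × 58.93 = 111 g

111 g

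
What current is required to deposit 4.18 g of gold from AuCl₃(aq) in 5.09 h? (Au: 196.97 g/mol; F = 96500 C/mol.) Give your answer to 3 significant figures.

0.335 A

n(Au) = 4.18 / 196.97 = 0.02122 mol
Au³⁺ + 3e⁻ → Au, so n(e⁻) = 3 × 0.02122 = 0.06366 mol
Q = 0.06366 × 96500 = 6143 C
I = Q / t = 6143 / 18324 s = 0.335 A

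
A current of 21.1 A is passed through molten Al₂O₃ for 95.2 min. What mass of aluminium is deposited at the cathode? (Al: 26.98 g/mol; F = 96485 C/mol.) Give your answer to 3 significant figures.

Charge passed = 21.1 × 5712 = 1.205×10^5 C
n(e⁻) = Q/F = 1.205×10^5/96485 = 1.249 mol
Al³⁺ + 3e⁻ → Al, so n(Al) = 1.249 / 3 = 0.4163 mol
m = 0.4163 × 26.98 = 11.2 g

11.2 g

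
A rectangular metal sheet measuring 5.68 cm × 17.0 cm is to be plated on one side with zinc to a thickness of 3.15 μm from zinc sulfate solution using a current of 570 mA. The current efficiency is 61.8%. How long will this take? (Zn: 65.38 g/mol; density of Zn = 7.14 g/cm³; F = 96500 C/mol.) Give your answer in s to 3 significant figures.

Plated area = 5.68 × 17.0 = 96.56 cm²
Volume = 96.56 × 3.15×10⁻⁴ cm = 0.03042 cm³
m(Zn) = 0.03042 × 7.14 = 0.2172 g
n(Zn) = 0.2172 / 65.38 = 0.003322 mol; n(e⁻) = 2 × 0.003322 = 0.006644 mol
Q = 0.006644 × 96500 / 0.618 = 1037 C
t = 1037 / 0.570 = 1819 s

1820 s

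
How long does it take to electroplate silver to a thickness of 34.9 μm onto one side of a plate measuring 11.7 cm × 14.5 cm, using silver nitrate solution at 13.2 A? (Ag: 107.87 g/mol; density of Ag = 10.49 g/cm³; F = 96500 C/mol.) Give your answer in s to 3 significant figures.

421 s

Plated area = 11.7 × 14.5 = 169.7 cm²
Volume = 169.7 × 34.9×10⁻⁴ cm = 0.5923 cm³
m(Ag) = 0.5923 × 10.49 = 6.213 g
n(Ag) = 6.213 / 107.87 = 0.05760 mol; n(e⁻) = 0.05760 mol
Q = 0.05760 × 96500 = 5558 C
t = 5558 / 13.2 = 421.1 s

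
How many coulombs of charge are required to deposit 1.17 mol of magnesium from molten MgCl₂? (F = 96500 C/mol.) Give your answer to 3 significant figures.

Mg²⁺ + 2e⁻ → Mg, so n(e⁻) = 2 × 1.17 = 2.340 mol
Q = 2.340 × 96500 = 2.258×10^5 C

2.26×10^5 C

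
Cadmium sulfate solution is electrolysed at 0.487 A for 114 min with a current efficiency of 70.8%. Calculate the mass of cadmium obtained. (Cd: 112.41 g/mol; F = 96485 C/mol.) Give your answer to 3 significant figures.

1.37 g

Q = 0.487 × 6840 = 3331 C
n(e⁻) = 3331 / 96485 = 0.03452 mol
Cd²⁺ + 2e⁻ → Cd, so theoretical m(Cd) = 0.01726 × 112.41 = 1.940 g
Actual mass = 70.8% × 1.940 = 1.37 g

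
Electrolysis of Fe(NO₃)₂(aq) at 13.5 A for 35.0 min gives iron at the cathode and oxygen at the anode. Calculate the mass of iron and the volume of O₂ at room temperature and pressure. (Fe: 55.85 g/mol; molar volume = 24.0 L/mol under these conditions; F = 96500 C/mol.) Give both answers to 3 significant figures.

Q = 13.5 × 2100 = 28350 C; n(e⁻) = 28350 / 96500 = 0.2938 mol
Cathode: Fe²⁺ + 2e⁻ → Fe → n(Fe) = 0.2938/2 = 0.1469 mol → 8.20 g
Anode: 2H₂O → O₂ + 4H⁺ + 4e⁻ → n(O₂) = 0.2938/4 = 0.07345 mol → 1.76 L

8.20 g Fe; 1.76 L O₂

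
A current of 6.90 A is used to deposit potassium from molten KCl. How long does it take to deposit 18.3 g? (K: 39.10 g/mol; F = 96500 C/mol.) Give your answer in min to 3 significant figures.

n(K) = 18.3 / 39.10 = 0.4680 mol
K⁺ + e⁻ → K, so n(e⁻) = 0.4680 mol
Q = 0.4680 × 96500 = 45160 C
t = Q / I = 45160 / 6.90 = 6545 s = 109 min

109 min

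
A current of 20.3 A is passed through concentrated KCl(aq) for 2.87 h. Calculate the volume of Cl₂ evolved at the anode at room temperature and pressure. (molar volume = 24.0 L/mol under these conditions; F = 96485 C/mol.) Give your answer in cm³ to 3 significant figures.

26100 cm³

Q = 20.3 A × 10332 s = 2.097×10^5 C
n(e⁻) = 2.097×10^5 / 96485 = 2.173 mol
2Cl⁻ → Cl₂ + 2e⁻, so n(Cl₂) = 2.173 / 2 = 1.087 mol
V = 1.087 × 24.0 = 26.09 L
= 26100 cm³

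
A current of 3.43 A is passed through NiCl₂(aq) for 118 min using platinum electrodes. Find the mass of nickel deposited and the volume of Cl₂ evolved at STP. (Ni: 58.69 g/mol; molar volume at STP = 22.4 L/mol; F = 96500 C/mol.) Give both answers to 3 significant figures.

Q = 3.43 × 7080 = 24280 C; n(e⁻) = 24280 / 96500 = 0.2516 mol
Cathode: Ni²⁺ + 2e⁻ → Ni → n(Ni) = 0.2516/2 = 0.1258 mol → 7.38 g
Anode: 2Cl⁻ → Cl₂ + 2e⁻ → n(Cl₂) = 0.2516/2 = 0.1258 mol → 2.82 L

7.38 g Ni; 2.82 L Cl₂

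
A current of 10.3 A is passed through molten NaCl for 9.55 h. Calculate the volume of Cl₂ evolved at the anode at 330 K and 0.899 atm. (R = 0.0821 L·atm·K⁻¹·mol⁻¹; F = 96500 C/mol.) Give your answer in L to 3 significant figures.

55.3 L

Q = It = 10.3 × 34380 = 3.541×10^5 C
Moles of electrons = 3.541×10^5 / 96500 = 3.669 mol
2Cl⁻ → Cl₂ + 2e⁻, so n(Cl₂) = 3.669 / 2 = 1.835 mol
V = nRT/P = 1.835 × 0.0821 × 330 / 0.899 = 55.30 L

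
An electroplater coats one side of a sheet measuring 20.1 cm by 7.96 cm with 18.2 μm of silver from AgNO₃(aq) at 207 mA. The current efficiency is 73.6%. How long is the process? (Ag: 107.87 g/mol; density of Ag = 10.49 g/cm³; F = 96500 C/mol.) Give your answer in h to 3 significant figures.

Plated area = 20.1 × 7.96 = 160.0 cm²
Volume = 160.0 × 18.2×10⁻⁴ cm = 0.2912 cm³
m(Ag) = 0.2912 × 10.49 = 3.055 g
n(Ag) = 3.055 / 107.87 = 0.02832 mol; n(e⁻) = 0.02832 mol
Q = 0.02832 × 96500 / 0.736 = 3713 C
t = 3713 / 0.207 = 17940 s = 4.98 h

4.98 h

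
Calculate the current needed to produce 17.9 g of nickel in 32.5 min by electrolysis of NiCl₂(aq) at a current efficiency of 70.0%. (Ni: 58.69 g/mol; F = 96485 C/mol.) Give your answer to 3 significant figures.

n(Ni) = 17.9 / 58.69 = 0.3050 mol
Ni²⁺ + 2e⁻ → Ni, so n(e⁻) = 2 × 0.3050 = 0.6100 mol
Q = 0.6100 × 96485 / 0.700 = 84080 C
I = Q / t = 84080 / 1950 s = 43.1 A

43.1 A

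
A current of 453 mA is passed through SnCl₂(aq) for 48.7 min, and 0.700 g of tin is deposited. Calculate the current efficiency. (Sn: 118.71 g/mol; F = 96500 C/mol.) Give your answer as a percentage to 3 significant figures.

Q = 0.453 × 2922 = 1324 C
n(e⁻) = 1324 / 96500 = 0.01372 mol
Sn²⁺ + 2e⁻ → Sn, so theoretical n(Sn) = 0.006860 mol → 0.8144 g
Efficiency = 0.700 / 0.8144 = 0.8595 = 86.0%

86.0%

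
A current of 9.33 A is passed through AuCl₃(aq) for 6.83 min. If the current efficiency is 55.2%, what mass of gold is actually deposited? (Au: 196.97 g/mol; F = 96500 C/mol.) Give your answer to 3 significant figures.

1.44 g

Q = 9.33 × 409.8 = 3823 C
n(e⁻) = 3823 / 96500 = 0.03962 mol
Au³⁺ + 3e⁻ → Au, so theoretical m(Au) = 0.01321 × 196.97 = 2.602 g
Actual mass = 55.2% × 2.602 = 1.44 g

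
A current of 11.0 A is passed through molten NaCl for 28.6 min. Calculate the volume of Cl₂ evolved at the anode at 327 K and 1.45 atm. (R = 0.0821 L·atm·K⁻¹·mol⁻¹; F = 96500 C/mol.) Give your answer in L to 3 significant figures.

Q = It = 11.0 × 1716 = 18880 C
n(e⁻) = 18880 / 96500 = 0.1956 mol
2Cl⁻ → Cl₂ + 2e⁻, so n(Cl₂) = 0.1956 / 2 = 0.09780 mol
V = nRT/P = 0.09780 × 0.0821 × 327 / 1.45 = 1.811 L

1.81 L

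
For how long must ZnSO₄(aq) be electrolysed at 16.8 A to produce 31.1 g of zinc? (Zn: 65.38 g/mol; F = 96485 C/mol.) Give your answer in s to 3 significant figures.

n(Zn) = 31.1 / 65.38 = 0.4757 mol
Zn²⁺ + 2e⁻ → Zn, so n(e⁻) = 2 × 0.4757 = 0.9514 mol
Q = 0.9514 × 96485 = 91800 C
t = Q / I = 91800 / 16.8 = 5464 s

5460 s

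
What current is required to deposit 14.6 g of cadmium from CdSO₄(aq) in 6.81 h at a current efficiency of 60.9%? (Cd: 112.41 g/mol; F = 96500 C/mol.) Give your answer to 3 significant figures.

1.68 A

n(Cd) = 14.6 / 112.41 = 0.1299 mol
Cd²⁺ + 2e⁻ → Cd, so n(e⁻) = 2 × 0.1299 = 0.2598 mol
Q = 0.2598 × 96500 / 0.609 = 41170 C
I = Q / t = 41170 / 24516 s = 1.68 A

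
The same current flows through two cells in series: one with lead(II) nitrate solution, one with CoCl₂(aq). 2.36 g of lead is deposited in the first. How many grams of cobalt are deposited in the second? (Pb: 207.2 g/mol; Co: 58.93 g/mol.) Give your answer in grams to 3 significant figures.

n(Pb) = 2.36 / 207.2 = 0.01139 mol
Pb²⁺ + 2e⁻ → Pb, so n(e⁻) = 2 × 0.01139 = 0.02278 mol
In series, the same 0.02278 mol of electrons flows through the second cell.
Co²⁺ + 2e⁻ → Co, so n(Co) = 0.02278 / 2 = 0.01139 mol
m(Co) = 0.01139 × 58.93 = 0.671 g

0.671 g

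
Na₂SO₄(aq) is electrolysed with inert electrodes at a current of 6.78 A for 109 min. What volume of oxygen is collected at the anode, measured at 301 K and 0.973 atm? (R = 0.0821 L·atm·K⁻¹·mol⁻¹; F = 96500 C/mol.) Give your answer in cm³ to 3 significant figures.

Q = 6.78 A × 6540 s = 44340 C
Moles of electrons = 44340 / 96500 = 0.4595 mol
2H₂O → O₂ + 4H⁺ + 4e⁻, so n(O₂) = 0.4595 / 4 = 0.1149 mol
V = nRT/P = 0.1149 × 0.0821 × 301 / 0.973 = 2.918 L
= 2920 cm³

2920 cm³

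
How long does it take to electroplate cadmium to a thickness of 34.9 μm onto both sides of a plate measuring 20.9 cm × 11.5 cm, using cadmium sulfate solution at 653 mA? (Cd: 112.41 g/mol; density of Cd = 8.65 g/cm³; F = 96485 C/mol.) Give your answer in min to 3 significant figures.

636 min

Plated area = 2 × 20.9 × 11.5 = 480.7 cm²
Volume = 480.7 × 34.9×10⁻⁴ cm = 1.678 cm³
m(Cd) = 1.678 × 8.65 = 14.51 g
n(Cd) = 14.51 / 112.41 = 0.1291 mol; n(e⁻) = 2 × 0.1291 = 0.2582 mol
Q = 0.2582 × 96485 = 24910 C
t = 24910 / 0.653 = 38150 s = 636 min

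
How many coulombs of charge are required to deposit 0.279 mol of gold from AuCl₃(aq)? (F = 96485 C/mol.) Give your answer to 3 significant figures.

80800 C

Au³⁺ + 3e⁻ → Au, so n(e⁻) = 3 × 0.279 = 0.8370 mol
Q = 0.8370 × 96485 = 80760 C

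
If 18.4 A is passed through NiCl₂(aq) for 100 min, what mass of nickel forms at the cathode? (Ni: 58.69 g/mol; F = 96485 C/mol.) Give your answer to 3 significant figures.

Q = 18.4 A × 6000 s = 1.104×10^5 C
n(e⁻) = Q/F = 1.104×10^5/96485 = 1.144 mol
Ni²⁺ + 2e⁻ → Ni, so n(Ni) = 1.144 / 2 = 0.5720 mol
m = 0.5720 × 58.69 = 33.6 g

33.6 g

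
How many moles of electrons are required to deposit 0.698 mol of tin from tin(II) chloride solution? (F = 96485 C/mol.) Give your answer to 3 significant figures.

Sn²⁺ + 2e⁻ → Sn, so n(e⁻) = 2 × 0.698 = 1.396 mol

1.40 mol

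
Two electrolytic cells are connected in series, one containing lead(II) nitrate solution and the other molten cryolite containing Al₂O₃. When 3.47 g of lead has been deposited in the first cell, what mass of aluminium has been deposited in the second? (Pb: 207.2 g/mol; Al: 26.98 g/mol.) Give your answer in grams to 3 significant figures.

0.301 g

n(Pb) = 3.47 / 207.2 = 0.01675 mol
Pb²⁺ + 2e⁻ → Pb, so n(e⁻) = 2 × 0.01675 = 0.03350 mol
Same current for the same time ⇒ same n(e⁻) = 0.03350 mol in both cells.
Al³⁺ + 3e⁻ → Al, so n(Al) = 0.03350 / 3 = 0.01117 mol
m(Al) = 0.01117 × 26.98 = 0.301 g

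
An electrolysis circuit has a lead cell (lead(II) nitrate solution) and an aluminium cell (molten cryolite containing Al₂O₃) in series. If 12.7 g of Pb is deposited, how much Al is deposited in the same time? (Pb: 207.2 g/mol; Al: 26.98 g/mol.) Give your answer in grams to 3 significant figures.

n(Pb) = 12.7 / 207.2 = 0.06129 mol
Pb²⁺ + 2e⁻ → Pb, so n(e⁻) = 2 × 0.06129 = 0.1226 mol
In series, the same 0.1226 mol of electrons flows through the second cell.
Al³⁺ + 3e⁻ → Al, so n(Al) = 0.1226 / 3 = 0.04087 mol
m(Al) = 0.04087 × 26.98 = 1.10 g

1.10 g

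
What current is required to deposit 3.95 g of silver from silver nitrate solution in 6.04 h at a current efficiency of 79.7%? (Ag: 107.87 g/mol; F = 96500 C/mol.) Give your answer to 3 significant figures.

n(Ag) = 3.95 / 107.87 = 0.03662 mol
Ag⁺ + e⁻ → Ag, so n(e⁻) = 0.03662 mol
Q = 0.03662 × 96500 / 0.797 = 4434 C
I = Q / t = 4434 / 21744 s = 0.204 A

0.204 A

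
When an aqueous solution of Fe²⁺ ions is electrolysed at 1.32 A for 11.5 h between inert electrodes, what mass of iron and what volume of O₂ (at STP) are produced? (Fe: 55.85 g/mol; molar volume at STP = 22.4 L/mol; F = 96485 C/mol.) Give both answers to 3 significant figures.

15.8 g Fe; 3.17 L O₂

Q = 1.32 × 41400 = 54650 C; n(e⁻) = 54650 / 96485 = 0.5664 mol
Cathode: Fe²⁺ + 2e⁻ → Fe → n(Fe) = 0.5664/2 = 0.2832 mol → 15.8 g
Anode: 2H₂O → O₂ + 4H⁺ + 4e⁻ → n(O₂) = 0.5664/4 = 0.1416 mol → 3.17 L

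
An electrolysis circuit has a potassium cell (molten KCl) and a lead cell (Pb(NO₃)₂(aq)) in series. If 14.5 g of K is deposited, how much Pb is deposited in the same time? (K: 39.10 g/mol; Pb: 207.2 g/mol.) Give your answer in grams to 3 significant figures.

38.4 g

n(K) = 14.5 / 39.10 = 0.3708 mol
K⁺ + e⁻ → K, so n(e⁻) = 0.3708 mol
In series, the same 0.3708 mol of electrons flows through the second cell.
Pb²⁺ + 2e⁻ → Pb, so n(Pb) = 0.3708 / 2 = 0.1854 mol
m(Pb) = 0.1854 × 207.2 = 38.4 g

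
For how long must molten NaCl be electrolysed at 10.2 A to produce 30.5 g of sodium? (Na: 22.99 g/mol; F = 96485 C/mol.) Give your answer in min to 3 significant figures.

209 min

n(Na) = 30.5 / 22.99 = 1.327 mol
Na⁺ + e⁻ → Na, so n(e⁻) = 1.327 mol
Q = 1.327 × 96485 = 1.280×10^5 C
t = Q / I = 1.280×10^5 / 10.2 = 12550 s = 209 min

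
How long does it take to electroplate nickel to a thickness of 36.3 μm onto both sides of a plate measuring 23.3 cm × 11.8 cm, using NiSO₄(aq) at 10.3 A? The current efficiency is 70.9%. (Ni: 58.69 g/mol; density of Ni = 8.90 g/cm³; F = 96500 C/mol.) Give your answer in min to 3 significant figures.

133 min

Plated area = 2 × 23.3 × 11.8 = 549.9 cm²
Volume = 549.9 × 36.3×10⁻⁴ cm = 1.996 cm³
m(Ni) = 1.996 × 8.90 = 17.76 g
n(Ni) = 17.76 / 58.69 = 0.3026 mol; n(e⁻) = 2 × 0.3026 = 0.6052 mol
Q = 0.6052 × 96500 / 0.709 = 82370 C
t = 82370 / 10.3 = 7997 s = 133 min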